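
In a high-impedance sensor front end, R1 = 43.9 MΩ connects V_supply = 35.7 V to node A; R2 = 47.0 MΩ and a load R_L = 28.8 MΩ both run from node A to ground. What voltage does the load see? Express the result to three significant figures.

V_out ≈ 10.3 V

The load sits in parallel with R2, giving an effective lower resistance R2' = R2·R_L/(R2+R_L) = 17.86 MΩ.
Now apply the divider: V_out = 35.7 × 0.2892 = 10.32 V.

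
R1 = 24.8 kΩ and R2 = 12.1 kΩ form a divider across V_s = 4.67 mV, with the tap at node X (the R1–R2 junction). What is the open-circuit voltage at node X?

With X open, the divider is unloaded: V_th = 4.67 × 12.1/36.90 = 1.531 mV.

V_th ≈ 1.53 mV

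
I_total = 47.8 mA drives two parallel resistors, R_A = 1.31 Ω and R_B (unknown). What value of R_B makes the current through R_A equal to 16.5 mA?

Two-branch current divider: I_A = I_total · R_B/(R_A + R_B).
16.5/47.8 = R_B/(R_A + R_B) → R_B = R_A · (0.3452)/(1 − 0.3452) = 1.31 × 0.5272 = 0.6906 Ω.

R_B ≈ 0.691 Ω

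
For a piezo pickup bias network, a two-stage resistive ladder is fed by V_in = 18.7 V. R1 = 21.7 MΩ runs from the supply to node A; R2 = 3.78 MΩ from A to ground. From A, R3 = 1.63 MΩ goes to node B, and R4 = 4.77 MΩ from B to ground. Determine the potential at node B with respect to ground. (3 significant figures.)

Looking into the second stage from A: R3 + R4 = 6.400 MΩ appears in parallel with R2.
R2 ‖ (R3+R4) = 2.376 MΩ.
V_A = 18.7 × 2.376/(21.7 + 2.376) = 1.846 V.
V_B = V_A × 0.7453 = 1.376 V.

V_B ≈ 1.38 V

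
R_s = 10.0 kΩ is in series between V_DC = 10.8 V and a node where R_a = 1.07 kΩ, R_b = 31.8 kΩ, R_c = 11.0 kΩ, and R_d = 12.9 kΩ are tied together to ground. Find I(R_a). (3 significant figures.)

Parallel bank: R_p = 1/(1/1.07 + 1/31.8 + 1/11.0 + 1/12.9) = 0.8815 kΩ.
V_A = 10.8 × 0.8815/10.88 = 0.8749 V.
Branch current I = V_A/R_a = 0.8749/1.07 = 0.8176 mA.

I ≈ 0.818 mA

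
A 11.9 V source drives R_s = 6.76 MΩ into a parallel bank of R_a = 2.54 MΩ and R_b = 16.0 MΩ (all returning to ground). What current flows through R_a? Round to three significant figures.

I ≈ 1.15 µA

Parallel bank: R_p = 1/(1/2.54 + 1/16.0) = 2.192 MΩ.
V_A = 11.9 × 2.192/8.952 = 2.914 V.
I(R_a) = V_A / R_a = 2.914/2.54 = 1.147 µA.
(Check via current divider: I_total = 1.329 µA; share G_k/ΣG = 0.8630 → same result.)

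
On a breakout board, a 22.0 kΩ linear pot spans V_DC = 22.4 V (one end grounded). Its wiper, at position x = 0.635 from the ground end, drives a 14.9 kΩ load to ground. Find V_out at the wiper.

V_out ≈ 10.6 V

Lower segment x·R_p = 13.97 kΩ; upper segment (1−x)·R_p = 8.030 kΩ.
R_L loads the lower segment: effective lower R = 7.210 kΩ.
Loaded-divider output: V_out = 22.4 × 0.4731 = 10.60 V.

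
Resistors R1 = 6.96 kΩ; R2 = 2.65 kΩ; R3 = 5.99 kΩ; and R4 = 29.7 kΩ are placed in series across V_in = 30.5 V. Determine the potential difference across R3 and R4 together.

Series total: ΣR = 6.96 + 2.65 + 5.99 + 29.7 = 45.30 kΩ.
R_{R3..R4} = 5.99 + 29.7 = 35.69 kΩ.
Voltage divider: V = V_in · (35.69 / 45.30) = 30.5 × 0.7879 = 24.03 V.

V ≈ 24.0 V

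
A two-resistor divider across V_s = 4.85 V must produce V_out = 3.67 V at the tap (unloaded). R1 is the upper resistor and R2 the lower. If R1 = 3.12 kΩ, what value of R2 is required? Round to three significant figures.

The divider ratio is R2/(R1+R2) = 3.67/4.85 = 0.7567.
So R2 = R1 · V_out/(V_s − V_out) = 3.12 × 3.67/(4.85 − 3.67) = 3.12 × 3.110 = 9.704 kΩ.

R2 ≈ 9.70 kΩ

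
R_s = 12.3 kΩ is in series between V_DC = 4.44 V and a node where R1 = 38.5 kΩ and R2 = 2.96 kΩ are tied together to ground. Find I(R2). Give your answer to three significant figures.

Combine the parallel branches: R_p = (1/38.5 + 1/2.96)⁻¹ = 2.749 kΩ.
Node voltage V_A = V_DC · R_p/(R_s + R_p) = 4.44 × 0.1827 = 0.8110 V.
Branch current I = V_A/R2 = 0.8110/2.96 = 0.2740 mA.

I ≈ 0.274 mA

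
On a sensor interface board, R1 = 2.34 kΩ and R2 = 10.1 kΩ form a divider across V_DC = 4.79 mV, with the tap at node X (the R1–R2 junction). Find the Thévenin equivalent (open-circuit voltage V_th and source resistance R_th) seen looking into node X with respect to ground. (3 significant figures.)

Open-circuit (no load on X): V_th = V_DC · R2/(R1 + R2) = 4.79 × 10.1/(2.340 + 10.1) = 3.889 mV.
Looking into X with the source shorted: R_th = R1·R2/(R1+R2) = 2.340 × 10.1/12.44 = 1.900 kΩ.

V_th ≈ 3.89 mV, R_th ≈ 1.90 kΩ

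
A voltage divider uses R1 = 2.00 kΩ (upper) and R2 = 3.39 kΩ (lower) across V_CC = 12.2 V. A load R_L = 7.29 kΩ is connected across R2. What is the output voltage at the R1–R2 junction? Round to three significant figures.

V_out ≈ 6.54 V

The load sits in parallel with R2, giving an effective lower resistance R2' = R2·R_L/(R2+R_L) = 2.314 kΩ.
Now apply the divider: V_out = 12.2 × 0.5364 = 6.544 V.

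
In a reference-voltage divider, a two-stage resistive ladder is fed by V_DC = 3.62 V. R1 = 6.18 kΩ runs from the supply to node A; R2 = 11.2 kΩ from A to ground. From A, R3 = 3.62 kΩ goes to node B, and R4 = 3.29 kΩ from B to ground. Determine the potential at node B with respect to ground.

The second stage (R3 + R4 = 6.910 kΩ) loads node A in parallel with R2.
Effective lower resistance at A: R2 ‖ 6.910 = 4.273 kΩ.
First divider: V_A = V_DC · 4.273/(6.18 + 4.273) = 1.480 V.
Then the unloaded second divider: V_B = V_A × R4/(R3+R4) = 1.480 × 0.4761 = 0.7046 V.

V_B ≈ 0.705 V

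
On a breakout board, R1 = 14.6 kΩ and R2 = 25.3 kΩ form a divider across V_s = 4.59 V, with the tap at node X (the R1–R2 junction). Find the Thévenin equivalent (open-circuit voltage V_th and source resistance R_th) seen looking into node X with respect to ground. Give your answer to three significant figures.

V_th is the unloaded tap voltage: V_s · R2/(R1+R2) = 4.59 × 0.6341 = 2.910 V.
With V_s suppressed (replaced by a short), R_th = R1 ‖ R2 = (14.60 × 25.3)/(14.60 + 25.3) = 9.258 kΩ.

V_th ≈ 2.91 V, R_th ≈ 9.26 kΩ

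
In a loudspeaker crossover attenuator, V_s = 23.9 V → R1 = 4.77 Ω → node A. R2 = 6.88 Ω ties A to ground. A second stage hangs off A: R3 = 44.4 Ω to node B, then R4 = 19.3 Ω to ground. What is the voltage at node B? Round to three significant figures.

The second stage (R3 + R4 = 63.70 Ω) loads node A in parallel with R2.
Effective lower resistance at A: R2 ‖ 63.70 = 6.209 Ω.
First divider: V_A = V_s · 6.209/(4.77 + 6.209) = 13.52 V.
Then the unloaded second divider: V_B = V_A × R4/(R3+R4) = 13.52 × 0.3030 = 4.095 V.

V_B ≈ 4.10 V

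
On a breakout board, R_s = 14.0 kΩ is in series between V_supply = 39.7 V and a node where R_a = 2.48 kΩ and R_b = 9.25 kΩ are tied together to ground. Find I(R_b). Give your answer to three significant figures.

Combine the parallel branches: R_p = (1/2.48 + 1/9.25)⁻¹ = 1.956 kΩ.
Node voltage V_A = V_supply · R_p/(R_s + R_p) = 39.7 × 0.1226 = 4.866 V.
I(R_b) = V_A / R_b = 4.866/9.25 = 0.5261 mA.
(Equivalently: I_total = 2.488 mA, then current-divider fraction G_k/ΣG = 0.2114.)

I ≈ 0.526 mA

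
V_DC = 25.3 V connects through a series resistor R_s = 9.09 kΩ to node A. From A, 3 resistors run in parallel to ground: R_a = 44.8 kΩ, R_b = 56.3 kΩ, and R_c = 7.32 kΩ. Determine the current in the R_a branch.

I ≈ 0.217 mA

Parallel bank: R_p = 1/(1/44.8 + 1/56.3 + 1/7.32) = 5.659 kΩ.
V_A = 25.3 × 5.659/14.75 = 9.708 V.
Branch current I = V_A/R_a = 9.708/44.8 = 0.2167 mA.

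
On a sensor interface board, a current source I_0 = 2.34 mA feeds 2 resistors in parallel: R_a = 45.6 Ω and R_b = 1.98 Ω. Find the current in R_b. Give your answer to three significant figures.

I ≈ 2.24 mA

With just two branches, the current splits inversely with resistance.
So I = 2.34 × 45.6/47.58 = 2.243 mA.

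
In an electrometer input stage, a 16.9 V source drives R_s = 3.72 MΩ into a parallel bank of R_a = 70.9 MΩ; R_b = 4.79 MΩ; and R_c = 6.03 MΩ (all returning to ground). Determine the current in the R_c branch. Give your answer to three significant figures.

Combine the parallel branches: R_p = (1/70.9 + 1/4.79 + 1/6.03)⁻¹ = 2.573 MΩ.
V_A = 16.9 × 2.573/6.293 = 6.909 V.
Branch current I = V_A/R_c = 6.909/6.03 = 1.146 µA.

I ≈ 1.15 µA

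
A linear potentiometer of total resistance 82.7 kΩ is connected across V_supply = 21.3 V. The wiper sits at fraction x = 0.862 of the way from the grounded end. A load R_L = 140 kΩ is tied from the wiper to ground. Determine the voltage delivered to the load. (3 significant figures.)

Split the track: R_lower = x·R_p = 71.29 kΩ, R_upper = (1−x)·R_p = 11.41 kΩ.
R_L loads the lower segment: effective lower R = 47.24 kΩ.
Loaded-divider output: V_out = 21.3 × 0.8054 = 17.16 V.
(Unloaded: V_out = x·V_supply = 18.4 V.)

V_out ≈ 17.2 V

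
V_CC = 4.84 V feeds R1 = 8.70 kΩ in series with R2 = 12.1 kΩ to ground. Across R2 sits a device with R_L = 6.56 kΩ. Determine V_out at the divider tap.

R2 ‖ R_L = (12.1 × 6.56)/(12.1 + 6.56) = 4.254 kΩ.
Then V_out = V_CC · R2'/(R1 + R2') = 4.84 × 4.254/12.95 = 1.589 V.
(Unloaded it would be 2.82 V; the load pulls it down.)

V_out ≈ 1.59 V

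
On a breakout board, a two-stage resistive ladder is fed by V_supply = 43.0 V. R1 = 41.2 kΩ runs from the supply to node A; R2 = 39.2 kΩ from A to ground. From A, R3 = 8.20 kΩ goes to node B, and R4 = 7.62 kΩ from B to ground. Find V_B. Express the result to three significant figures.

Looking into the second stage from A: R3 + R4 = 15.82 kΩ appears in parallel with R2.
R2 ‖ (R3+R4) = 11.27 kΩ.
So V_A = 43.0 × 0.2148 = 9.237 V.
Then the unloaded second divider: V_B = V_A × R4/(R3+R4) = 9.237 × 0.4817 = 4.449 V.

V_B ≈ 4.45 V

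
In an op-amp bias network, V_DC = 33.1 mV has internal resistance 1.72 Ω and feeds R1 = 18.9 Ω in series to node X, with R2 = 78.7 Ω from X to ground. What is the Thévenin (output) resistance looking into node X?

R_th ≈ 16.3 Ω

R1' = 1.72 + 18.9 = 20.62 Ω (source resistance + R1).
Looking into X with the source shorted: R_th = R1'·R2/(R1'+R2) = 20.62 × 78.7/99.32 = 16.34 Ω.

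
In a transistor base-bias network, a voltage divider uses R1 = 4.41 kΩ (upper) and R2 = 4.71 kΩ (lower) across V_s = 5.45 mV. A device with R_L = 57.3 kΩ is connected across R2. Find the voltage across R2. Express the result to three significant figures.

First combine the lower leg with the load: R2 ‖ R_L = 4.352 kΩ.
Voltage divider with the loaded lower leg: V_out = 5.45 × 4.352/(4.41 + 4.352) = 5.45 × 0.4967 = 2.707 mV.

V_out ≈ 2.71 mV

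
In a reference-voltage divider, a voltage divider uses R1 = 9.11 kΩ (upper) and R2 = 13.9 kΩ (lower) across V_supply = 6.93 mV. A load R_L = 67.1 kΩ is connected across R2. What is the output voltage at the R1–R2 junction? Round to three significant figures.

The load sits in parallel with R2, giving an effective lower resistance R2' = R2·R_L/(R2+R_L) = 11.51 kΩ.
Voltage divider with the loaded lower leg: V_out = 6.93 × 11.51/(9.11 + 11.51) = 6.93 × 0.5583 = 3.869 mV.
(Unloaded it would be 4.19 mV; the load pulls it down.)

V_out ≈ 3.87 mV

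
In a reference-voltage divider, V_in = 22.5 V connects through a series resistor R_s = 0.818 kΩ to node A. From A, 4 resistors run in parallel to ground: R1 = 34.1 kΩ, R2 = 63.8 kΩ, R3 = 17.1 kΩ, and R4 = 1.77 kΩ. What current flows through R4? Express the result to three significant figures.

Parallel bank: R_p = 1/(1/34.1 + 1/63.8 + 1/17.1 + 1/1.77) = 1.496 kΩ.
V_A by voltage divider: V_A = 22.5 × 1.496/(0.818 + 1.496) = 14.55 V.
Branch current I = V_A/R4 = 14.55/1.77 = 8.218 mA.

I ≈ 8.22 mA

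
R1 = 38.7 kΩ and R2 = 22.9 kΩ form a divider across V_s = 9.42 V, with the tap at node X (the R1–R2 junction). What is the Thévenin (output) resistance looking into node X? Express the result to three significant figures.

Zeroing V_s shorts the top of R1 to ground, so R_th = R1 ‖ R2 = 14.39 kΩ.

R_th ≈ 14.4 kΩ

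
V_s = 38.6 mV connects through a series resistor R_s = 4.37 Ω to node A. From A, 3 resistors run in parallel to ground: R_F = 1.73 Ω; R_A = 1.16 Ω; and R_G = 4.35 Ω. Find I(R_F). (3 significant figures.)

Combine the parallel branches: R_p = (1/1.73 + 1/1.16 + 1/4.35)⁻¹ = 0.5988 Ω.
V_A = 38.6 × 0.5988/4.969 = 4.652 mV.
I(R_F) = V_A / R_F = 4.652/1.73 = 2.689 mA.

I ≈ 2.69 mA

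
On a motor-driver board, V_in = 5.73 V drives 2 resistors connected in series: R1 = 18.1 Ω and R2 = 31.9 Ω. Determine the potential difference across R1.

Series total: ΣR = 18.1 + 31.9 = 50.00 Ω.
Voltage divider: V = V_in · (18.10 / 50.00) = 5.73 × 0.3620 = 2.074 V.

V ≈ 2.07 V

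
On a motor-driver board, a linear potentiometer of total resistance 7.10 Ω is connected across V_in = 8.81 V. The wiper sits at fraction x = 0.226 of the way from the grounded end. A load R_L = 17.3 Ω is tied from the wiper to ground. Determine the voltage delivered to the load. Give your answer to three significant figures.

V_out ≈ 1.86 V

The pot divides into 5.495 Ω above the wiper and 1.605 Ω below.
R_L loads the lower segment: effective lower R = 1.468 Ω.
V_out = 8.81 × 1.468/(5.495 + 1.468) = 1.858 V.
(Unloaded: V_out = x·V_in = 1.99 V.)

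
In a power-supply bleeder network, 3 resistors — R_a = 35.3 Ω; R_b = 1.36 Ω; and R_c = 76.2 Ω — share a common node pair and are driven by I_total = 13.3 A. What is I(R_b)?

Conductances: ΣG = 1/35.3 + 1/1.36 + 1/76.2 = 0.7767 (1/Ω).
Current divider: I(R_b) = I_total · G_k/ΣG = 13.3 × (0.7353/0.7767) = 13.3 × 0.9466 = 12.59 A.

I ≈ 12.6 A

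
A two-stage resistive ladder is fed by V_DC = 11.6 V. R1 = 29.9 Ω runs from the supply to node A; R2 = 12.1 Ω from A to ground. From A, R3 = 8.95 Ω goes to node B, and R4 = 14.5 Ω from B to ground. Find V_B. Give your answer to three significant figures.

V_B ≈ 1.51 V

The second stage (R3 + R4 = 23.45 Ω) loads node A in parallel with R2.
Effective lower resistance at A: R2 ‖ 23.45 = 7.982 Ω.
V_A = 11.6 × 7.982/(29.9 + 7.982) = 2.444 V.
V_B = V_A × 0.6183 = 1.511 V.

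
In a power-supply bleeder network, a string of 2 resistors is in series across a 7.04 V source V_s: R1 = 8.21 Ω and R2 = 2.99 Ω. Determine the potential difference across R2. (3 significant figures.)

V ≈ 1.88 V

Total series resistance ΣR = 8.21 + 2.99 = 11.20 Ω.
Voltage divider: V = V_s · (2.990 / 11.20) = 7.04 × 0.2670 = 1.879 V.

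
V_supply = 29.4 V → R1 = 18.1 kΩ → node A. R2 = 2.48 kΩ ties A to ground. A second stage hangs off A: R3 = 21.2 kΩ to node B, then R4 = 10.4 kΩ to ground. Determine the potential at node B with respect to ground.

V_B ≈ 1.09 V

The second stage (R3 + R4 = 31.60 kΩ) loads node A in parallel with R2.
R2 ‖ (R3+R4) = 2.300 kΩ.
V_A = 29.4 × 2.300/(18.1 + 2.300) = 3.314 V.
V_B = V_A × 0.3291 = 1.091 V.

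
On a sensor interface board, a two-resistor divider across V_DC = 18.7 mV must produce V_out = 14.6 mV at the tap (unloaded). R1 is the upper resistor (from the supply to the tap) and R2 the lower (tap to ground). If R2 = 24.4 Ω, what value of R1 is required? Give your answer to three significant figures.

R1 ≈ 6.85 Ω

V_out/V_DC = R2/(R1+R2) = 0.7807.
Rearranging, R1 = R2·(1−k)/k = 24.4 × 0.2808 = 6.852 Ω.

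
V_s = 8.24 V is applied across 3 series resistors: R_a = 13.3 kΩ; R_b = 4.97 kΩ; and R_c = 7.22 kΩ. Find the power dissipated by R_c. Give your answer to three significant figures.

P ≈ 0.754 mW

The common current is I = 8.24/25.49 = 0.3233 mA.
P(R_c) = I²·R_c = (0.3233)² × 7.22 = 0.7545 mW.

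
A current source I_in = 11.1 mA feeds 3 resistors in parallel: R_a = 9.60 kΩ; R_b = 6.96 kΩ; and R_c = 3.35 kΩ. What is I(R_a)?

ΣG = 1/9.60 + 1/6.96 + 1/3.35 = 0.5464.
Current divider: I(R_a) = I_in · G_k/ΣG = 11.1 × (0.1042/0.5464) = 11.1 × 0.1907 = 2.116 mA.

I ≈ 2.12 mA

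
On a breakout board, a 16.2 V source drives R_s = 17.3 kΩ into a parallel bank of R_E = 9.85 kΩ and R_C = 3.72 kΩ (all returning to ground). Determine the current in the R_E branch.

Equivalent of the parallel group: R_p = 2.700 kΩ.
Node voltage V_A = V_in · R_p/(R_s + R_p) = 16.2 × 0.1350 = 2.187 V.
Branch current I = V_A/R_E = 2.187/9.85 = 0.2220 mA.

I ≈ 0.222 mA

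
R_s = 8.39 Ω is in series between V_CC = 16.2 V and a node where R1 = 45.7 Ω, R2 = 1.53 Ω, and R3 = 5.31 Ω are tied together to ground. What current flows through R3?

I ≈ 0.370 A

Combine the parallel branches: R_p = (1/45.7 + 1/1.53 + 1/5.31)⁻¹ = 1.158 Ω.
Node voltage V_A = V_CC · R_p/(R_s + R_p) = 16.2 × 0.1213 = 1.964 V.
I(R3) = V_A / R3 = 1.964/5.31 = 0.3699 A.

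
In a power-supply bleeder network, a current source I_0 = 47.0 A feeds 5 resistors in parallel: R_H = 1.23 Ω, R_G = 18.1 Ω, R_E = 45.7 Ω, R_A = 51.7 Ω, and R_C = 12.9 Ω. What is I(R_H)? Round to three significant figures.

I ≈ 38.7 A

Conductances: ΣG = 1/1.23 + 1/18.1 + 1/45.7 + 1/51.7 + 1/12.9 = 0.9870 (1/Ω).
By the current-divider rule, I = I_0 · G_k/ΣG = 47.0 × 0.8237 = 38.71 A.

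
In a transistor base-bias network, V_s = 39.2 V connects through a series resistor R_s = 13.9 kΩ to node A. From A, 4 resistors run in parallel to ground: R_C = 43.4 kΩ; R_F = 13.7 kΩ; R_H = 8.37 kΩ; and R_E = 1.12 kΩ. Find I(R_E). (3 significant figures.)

Equivalent of the parallel group: R_p = 0.9022 kΩ.
Node voltage V_A = V_s · R_p/(R_s + R_p) = 39.2 × 0.06095 = 2.389 V.
I(R_E) = V_A / R_E = 2.389/1.12 = 2.133 mA.
(Check via current divider: I_total = 2.648 mA; share G_k/ΣG = 0.8056 → same result.)

I ≈ 2.13 mA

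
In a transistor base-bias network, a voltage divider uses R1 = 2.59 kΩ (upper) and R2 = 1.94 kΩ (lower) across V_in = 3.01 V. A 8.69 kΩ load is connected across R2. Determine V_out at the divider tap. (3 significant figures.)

First combine the lower leg with the load: R2 ‖ R_L = 1.586 kΩ.
Voltage divider with the loaded lower leg: V_out = 3.01 × 1.586/(2.59 + 1.586) = 3.01 × 0.3798 = 1.143 V.

V_out ≈ 1.14 V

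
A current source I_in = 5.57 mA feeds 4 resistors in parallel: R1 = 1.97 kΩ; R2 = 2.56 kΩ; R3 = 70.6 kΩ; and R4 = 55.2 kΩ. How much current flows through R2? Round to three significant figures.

ΣG = 1/1.97 + 1/2.56 + 1/70.6 + 1/55.2 = 0.9305.
By the current-divider rule, I = I_in · G_k/ΣG = 5.57 × 0.4198 = 2.338 mA.

I ≈ 2.34 mA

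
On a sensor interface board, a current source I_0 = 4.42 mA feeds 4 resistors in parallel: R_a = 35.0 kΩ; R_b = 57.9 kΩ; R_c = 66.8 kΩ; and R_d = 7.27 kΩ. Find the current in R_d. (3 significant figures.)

Conductances: ΣG = 1/35.0 + 1/57.9 + 1/66.8 + 1/7.27 = 0.1984 (1/kΩ).
By the current-divider rule, I = I_0 · G_k/ΣG = 4.42 × 0.6934 = 3.065 mA.

I ≈ 3.06 mA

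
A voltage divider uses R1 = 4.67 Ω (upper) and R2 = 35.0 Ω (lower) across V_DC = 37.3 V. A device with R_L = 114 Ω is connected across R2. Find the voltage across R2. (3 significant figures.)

The load sits in parallel with R2, giving an effective lower resistance R2' = R2·R_L/(R2+R_L) = 26.78 Ω.
Now apply the divider: V_out = 37.3 × 0.8515 = 31.76 V.

V_out ≈ 31.8 V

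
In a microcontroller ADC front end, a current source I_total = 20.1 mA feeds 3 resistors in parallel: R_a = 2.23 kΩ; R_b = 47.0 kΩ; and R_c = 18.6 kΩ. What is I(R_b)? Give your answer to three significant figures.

I ≈ 0.817 mA

Conductances: ΣG = 1/2.23 + 1/47.0 + 1/18.6 = 0.5235 (1/kΩ).
By the current-divider rule, I = I_total · G_k/ΣG = 20.1 × 0.04065 = 0.8170 mA.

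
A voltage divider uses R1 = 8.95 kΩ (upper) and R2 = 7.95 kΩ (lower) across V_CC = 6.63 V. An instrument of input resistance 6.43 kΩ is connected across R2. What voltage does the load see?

First combine the lower leg with the load: R2 ‖ R_L = 3.555 kΩ.
Voltage divider with the loaded lower leg: V_out = 6.63 × 3.555/(8.95 + 3.555) = 6.63 × 0.2843 = 1.885 V.

V_out ≈ 1.88 V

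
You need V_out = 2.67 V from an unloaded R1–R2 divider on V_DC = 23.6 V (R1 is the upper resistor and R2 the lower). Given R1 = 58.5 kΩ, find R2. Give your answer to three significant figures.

Required fraction k = V_out/V_DC = 0.1131.
Rearranging, R2 = R1·k/(1−k) = 58.5 × 0.1276 = 7.463 kΩ.

R2 ≈ 7.46 kΩ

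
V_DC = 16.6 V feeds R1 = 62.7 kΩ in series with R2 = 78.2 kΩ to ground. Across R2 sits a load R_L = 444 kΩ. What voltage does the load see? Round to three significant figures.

R2 ‖ R_L = (78.2 × 444)/(78.2 + 444) = 66.49 kΩ.
Voltage divider with the loaded lower leg: V_out = 16.6 × 66.49/(62.7 + 66.49) = 16.6 × 0.5147 = 8.543 V.
(Unloaded it would be 9.21 V; the load pulls it down.)

V_out ≈ 8.54 V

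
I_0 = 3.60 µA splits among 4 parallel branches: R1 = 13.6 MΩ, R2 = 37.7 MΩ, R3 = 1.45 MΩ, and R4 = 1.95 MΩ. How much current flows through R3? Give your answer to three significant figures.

ΣG = 1/13.6 + 1/37.7 + 1/1.45 + 1/1.95 = 1.303.
R3 takes the fraction G_k/ΣG = 0.6897/1.303 = 0.5295, so I = 3.60 × 0.5295 = 1.906 µA.

I ≈ 1.91 µA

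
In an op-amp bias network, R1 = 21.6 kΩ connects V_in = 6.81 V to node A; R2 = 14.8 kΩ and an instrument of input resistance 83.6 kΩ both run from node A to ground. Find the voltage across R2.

R2 ‖ R_L = (14.8 × 83.6)/(14.8 + 83.6) = 12.57 kΩ.
Then V_out = V_in · R2'/(R1 + R2') = 6.81 × 12.57/34.17 = 2.506 V.

V_out ≈ 2.51 V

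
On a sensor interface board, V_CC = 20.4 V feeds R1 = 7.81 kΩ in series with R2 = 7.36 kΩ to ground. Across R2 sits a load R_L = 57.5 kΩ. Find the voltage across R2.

V_out ≈ 9.29 V

First combine the lower leg with the load: R2 ‖ R_L = 6.525 kΩ.
Then V_out = V_CC · R2'/(R1 + R2') = 20.4 × 6.525/14.33 = 9.286 V.
(Unloaded it would be 9.90 V; the load pulls it down.)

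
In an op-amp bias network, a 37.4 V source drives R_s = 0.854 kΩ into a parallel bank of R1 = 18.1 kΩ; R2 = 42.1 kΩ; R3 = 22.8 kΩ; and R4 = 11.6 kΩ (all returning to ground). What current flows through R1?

I ≈ 1.75 mA

Equivalent of the parallel group: R_p = 4.783 kΩ.
V_A by voltage divider: V_A = 37.4 × 4.783/(0.854 + 4.783) = 31.73 V.
Branch current I = V_A/R1 = 31.73/18.1 = 1.753 mA.
(Equivalently: I_total = 6.635 mA, then current-divider fraction G_k/ΣG = 0.2643.)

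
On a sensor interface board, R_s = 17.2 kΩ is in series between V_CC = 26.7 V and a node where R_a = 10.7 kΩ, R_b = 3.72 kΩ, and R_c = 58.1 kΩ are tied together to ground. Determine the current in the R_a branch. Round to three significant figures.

Equivalent of the parallel group: R_p = 2.635 kΩ.
V_A = 26.7 × 2.635/19.84 = 3.547 V.
I(R_a) = V_A / R_a = 3.547/10.7 = 0.3315 mA.

I ≈ 0.332 mA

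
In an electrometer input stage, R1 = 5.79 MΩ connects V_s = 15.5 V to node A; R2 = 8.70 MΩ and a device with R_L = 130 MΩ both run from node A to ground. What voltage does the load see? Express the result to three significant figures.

First combine the lower leg with the load: R2 ‖ R_L = 8.154 MΩ.
Now apply the divider: V_out = 15.5 × 0.5848 = 9.064 V.

V_out ≈ 9.06 V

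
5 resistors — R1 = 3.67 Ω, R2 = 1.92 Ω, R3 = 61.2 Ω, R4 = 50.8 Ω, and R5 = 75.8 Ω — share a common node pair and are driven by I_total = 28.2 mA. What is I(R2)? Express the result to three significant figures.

Total conductance ΣG = 1/3.67 + 1/1.92 + 1/61.2 + 1/50.8 + 1/75.8 = 0.8425 (units of 1/Ω).
Current divider: I(R2) = I_total · G_k/ΣG = 28.2 × (0.5208/0.8425) = 28.2 × 0.6182 = 17.43 mA.

I ≈ 17.4 mA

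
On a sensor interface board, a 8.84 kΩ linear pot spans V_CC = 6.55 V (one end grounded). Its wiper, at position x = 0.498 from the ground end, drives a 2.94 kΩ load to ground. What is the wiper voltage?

V_out ≈ 1.86 V

Split the track: R_lower = x·R_p = 4.402 kΩ, R_upper = (1−x)·R_p = 4.438 kΩ.
Lower segment in parallel with the load: 4.402 ‖ 2.94 = 1.763 kΩ.
Loaded-divider output: V_out = 6.55 × 0.2843 = 1.862 V.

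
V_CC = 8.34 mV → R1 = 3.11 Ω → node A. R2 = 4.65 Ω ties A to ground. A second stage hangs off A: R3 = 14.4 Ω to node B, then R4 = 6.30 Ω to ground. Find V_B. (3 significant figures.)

V_B ≈ 1.40 mV

The second stage (R3 + R4 = 20.70 Ω) loads node A in parallel with R2.
R2 ‖ (R3+R4) = 3.797 Ω.
V_A = 8.34 × 3.797/(3.11 + 3.797) = 4.585 mV.
V_B = V_A × 0.3043 = 1.395 mV.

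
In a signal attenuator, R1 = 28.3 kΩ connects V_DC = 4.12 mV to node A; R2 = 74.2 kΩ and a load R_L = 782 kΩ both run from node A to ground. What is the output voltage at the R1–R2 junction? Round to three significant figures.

The load sits in parallel with R2, giving an effective lower resistance R2' = R2·R_L/(R2+R_L) = 67.77 kΩ.
Then V_out = V_DC · R2'/(R1 + R2') = 4.12 × 67.77/96.07 = 2.906 mV.

V_out ≈ 2.91 mV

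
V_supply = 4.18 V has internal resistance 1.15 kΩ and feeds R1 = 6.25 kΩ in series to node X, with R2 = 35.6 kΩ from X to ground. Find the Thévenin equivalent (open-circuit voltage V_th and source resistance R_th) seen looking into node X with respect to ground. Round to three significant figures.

R1' = 1.15 + 6.25 = 7.400 kΩ (source resistance + R1).
With X open, the divider is unloaded: V_th = 4.18 × 35.6/43.00 = 3.461 V.
Zeroing V_supply shorts the top of R1' to ground, so R_th = R1' ‖ R2 = 6.127 kΩ.

V_th ≈ 3.46 V, R_th ≈ 6.13 kΩ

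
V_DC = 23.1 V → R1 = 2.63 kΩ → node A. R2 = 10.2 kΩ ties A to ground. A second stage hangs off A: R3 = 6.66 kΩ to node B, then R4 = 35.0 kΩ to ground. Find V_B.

The second stage (R3 + R4 = 41.66 kΩ) loads node A in parallel with R2.
Effective lower resistance at A: R2 ‖ 41.66 = 8.194 kΩ.
So V_A = 23.1 × 0.7570 = 17.49 V.
Stage 2 is unloaded, so V_B = V_A · R4/(R3+R4) = 17.49 × 35.0/41.66 = 14.69 V.

V_B ≈ 14.7 V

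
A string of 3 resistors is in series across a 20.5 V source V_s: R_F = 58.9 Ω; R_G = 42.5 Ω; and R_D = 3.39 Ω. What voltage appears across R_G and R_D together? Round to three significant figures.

Total series resistance ΣR = 58.9 + 42.5 + 3.39 = 104.8 Ω.
R_{R_G..R_D} = 42.5 + 3.39 = 45.89 Ω.
Voltage divider: V = V_s · (45.89 / 104.8) = 20.5 × 0.4379 = 8.977 V.

V ≈ 8.98 V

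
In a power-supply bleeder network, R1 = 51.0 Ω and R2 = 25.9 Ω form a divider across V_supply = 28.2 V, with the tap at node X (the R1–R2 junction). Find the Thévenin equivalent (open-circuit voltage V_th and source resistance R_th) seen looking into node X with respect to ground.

V_th ≈ 9.50 V, R_th ≈ 17.2 Ω

V_th is the unloaded tap voltage: V_supply · R2/(R1+R2) = 28.2 × 0.3368 = 9.498 V.
Zeroing V_supply shorts the top of R1 to ground, so R_th = R1 ‖ R2 = 17.18 Ω.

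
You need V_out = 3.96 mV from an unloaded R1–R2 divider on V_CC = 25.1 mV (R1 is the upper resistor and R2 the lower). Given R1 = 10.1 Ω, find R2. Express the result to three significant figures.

The divider ratio is R2/(R1+R2) = 3.96/25.1 = 0.1578.
So R2 = R1 · V_out/(V_CC − V_out) = 10.1 × 3.96/(25.1 − 3.96) = 10.1 × 0.1873 = 1.892 Ω.

R2 ≈ 1.89 Ω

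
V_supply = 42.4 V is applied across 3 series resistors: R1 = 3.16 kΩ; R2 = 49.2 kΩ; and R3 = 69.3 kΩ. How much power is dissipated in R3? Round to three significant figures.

ΣR = 121.7 kΩ → I = 42.4/121.7 = 0.3485 mA.
P(R3) = I²·R3 = (0.3485)² × 69.3 = 8.417 mW.

P ≈ 8.42 mW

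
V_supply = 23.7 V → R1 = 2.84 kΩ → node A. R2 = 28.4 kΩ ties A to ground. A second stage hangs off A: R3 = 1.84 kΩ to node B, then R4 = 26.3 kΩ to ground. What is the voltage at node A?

Looking into the second stage from A: R3 + R4 = 28.14 kΩ appears in parallel with R2.
Effective lower resistance at A: R2 ‖ 28.14 = 14.13 kΩ.
First divider: V_A = V_supply · 14.13/(2.84 + 14.13) = 19.73 V.

V_A ≈ 19.7 V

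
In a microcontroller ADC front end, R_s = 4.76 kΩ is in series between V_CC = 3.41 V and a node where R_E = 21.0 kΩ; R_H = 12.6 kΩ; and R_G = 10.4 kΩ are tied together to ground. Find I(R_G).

Equivalent of the parallel group: R_p = 4.482 kΩ.
V_A by voltage divider: V_A = 3.41 × 4.482/(4.76 + 4.482) = 1.654 V.
I(R_G) = V_A / R_G = 1.654/10.4 = 0.1590 mA.

I ≈ 0.159 mA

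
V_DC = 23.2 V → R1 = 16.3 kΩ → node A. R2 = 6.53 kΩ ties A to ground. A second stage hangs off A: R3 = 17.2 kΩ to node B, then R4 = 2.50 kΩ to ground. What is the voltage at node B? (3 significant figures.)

V_B ≈ 0.681 V

The second stage (R3 + R4 = 19.70 kΩ) loads node A in parallel with R2.
Effective lower resistance at A: R2 ‖ 19.70 = 4.904 kΩ.
V_A = 23.2 × 4.904/(16.3 + 4.904) = 5.366 V.
V_B = V_A × 0.1269 = 0.6810 V.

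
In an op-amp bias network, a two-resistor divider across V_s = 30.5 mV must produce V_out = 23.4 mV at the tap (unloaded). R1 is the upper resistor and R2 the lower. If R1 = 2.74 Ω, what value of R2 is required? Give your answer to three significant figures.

R2 ≈ 9.03 Ω

Required fraction k = V_out/V_s = 0.7672.
R2 = R1 · 0.7672/(1 − 0.7672) = 9.030 Ω.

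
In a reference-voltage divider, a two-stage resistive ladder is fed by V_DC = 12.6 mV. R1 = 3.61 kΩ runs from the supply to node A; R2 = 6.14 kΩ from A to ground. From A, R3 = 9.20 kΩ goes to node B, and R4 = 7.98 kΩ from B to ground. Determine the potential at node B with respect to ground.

Looking into the second stage from A: R3 + R4 = 17.18 kΩ appears in parallel with R2.
R2 ‖ (R3+R4) = 4.523 kΩ.
So V_A = 12.6 × 0.5562 = 7.007 mV.
Stage 2 is unloaded, so V_B = V_A · R4/(R3+R4) = 7.007 × 7.98/17.18 = 3.255 mV.

V_B ≈ 3.25 mV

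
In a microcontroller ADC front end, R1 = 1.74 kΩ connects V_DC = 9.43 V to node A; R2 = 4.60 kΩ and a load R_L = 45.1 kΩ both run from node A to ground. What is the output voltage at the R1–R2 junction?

R2 ‖ R_L = (4.60 × 45.1)/(4.60 + 45.1) = 4.174 kΩ.
Then V_out = V_DC · R2'/(R1 + R2') = 9.43 × 4.174/5.914 = 6.656 V.

V_out ≈ 6.66 V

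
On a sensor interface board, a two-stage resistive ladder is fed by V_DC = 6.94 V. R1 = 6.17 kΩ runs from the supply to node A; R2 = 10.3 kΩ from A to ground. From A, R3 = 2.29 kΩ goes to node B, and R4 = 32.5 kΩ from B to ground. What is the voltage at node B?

V_B ≈ 3.65 V

Looking into the second stage from A: R3 + R4 = 34.79 kΩ appears in parallel with R2.
Effective lower resistance at A: R2 ‖ 34.79 = 7.947 kΩ.
V_A = 6.94 × 7.947/(6.17 + 7.947) = 3.907 V.
V_B = V_A × 0.9342 = 3.650 V.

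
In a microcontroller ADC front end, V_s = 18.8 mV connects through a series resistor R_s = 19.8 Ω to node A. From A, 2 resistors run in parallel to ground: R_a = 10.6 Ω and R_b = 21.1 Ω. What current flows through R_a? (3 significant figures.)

I ≈ 0.466 mA

Parallel bank: R_p = 1/(1/10.6 + 1/21.1) = 7.056 Ω.
V_A = 18.8 × 7.056/26.86 = 4.939 mV.
I(R_a) = V_A / R_a = 4.939/10.6 = 0.4660 mA.
(Equivalently: I_total = 0.7000 mA, then current-divider fraction G_k/ΣG = 0.6656.)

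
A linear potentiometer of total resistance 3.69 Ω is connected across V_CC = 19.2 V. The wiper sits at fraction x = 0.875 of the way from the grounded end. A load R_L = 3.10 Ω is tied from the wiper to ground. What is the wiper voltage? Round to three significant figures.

V_out ≈ 14.9 V

Split the track: R_lower = x·R_p = 3.229 Ω, R_upper = (1−x)·R_p = 0.4612 Ω.
R_L loads the lower segment: effective lower R = 1.582 Ω.
Then V_out = V_CC · 1.582/(0.4612 + 1.582) = 14.86 V.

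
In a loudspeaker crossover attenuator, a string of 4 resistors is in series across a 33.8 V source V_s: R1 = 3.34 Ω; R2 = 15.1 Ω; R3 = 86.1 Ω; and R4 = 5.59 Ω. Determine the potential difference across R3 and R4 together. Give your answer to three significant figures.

Total series resistance ΣR = 3.34 + 15.1 + 86.1 + 5.59 = 110.1 Ω.
R_{R3..R4} = 86.1 + 5.59 = 91.69 Ω.
V = V_s · R/ΣR = 33.8 × 0.8326 = 28.14 V.

V ≈ 28.1 V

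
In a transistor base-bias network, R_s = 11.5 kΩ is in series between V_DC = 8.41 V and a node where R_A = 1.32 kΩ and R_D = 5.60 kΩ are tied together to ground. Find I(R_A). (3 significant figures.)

I ≈ 0.542 mA

Parallel bank: R_p = 1/(1/1.32 + 1/5.60) = 1.068 kΩ.
V_A by voltage divider: V_A = 8.41 × 1.068/(11.5 + 1.068) = 0.7148 V.
I(R_A) = V_A / R_A = 0.7148/1.32 = 0.5415 mA.
(Check via current divider: I_total = 0.6691 mA; share G_k/ΣG = 0.8092 → same result.)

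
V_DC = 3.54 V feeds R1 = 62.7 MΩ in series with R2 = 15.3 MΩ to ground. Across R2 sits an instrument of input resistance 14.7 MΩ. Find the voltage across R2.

R2 ‖ R_L = (15.3 × 14.7)/(15.3 + 14.7) = 7.497 MΩ.
Now apply the divider: V_out = 3.54 × 0.1068 = 0.3781 V.

V_out ≈ 0.378 V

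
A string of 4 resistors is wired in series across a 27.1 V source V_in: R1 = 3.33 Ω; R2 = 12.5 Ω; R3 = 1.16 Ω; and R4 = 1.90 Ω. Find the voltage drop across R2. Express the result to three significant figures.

ΣR = 3.33 + 12.5 + 1.16 + 1.90 = 18.89 Ω.
Voltage divider: V = V_in · (12.50 / 18.89) = 27.1 × 0.6617 = 17.93 V.

V ≈ 17.9 V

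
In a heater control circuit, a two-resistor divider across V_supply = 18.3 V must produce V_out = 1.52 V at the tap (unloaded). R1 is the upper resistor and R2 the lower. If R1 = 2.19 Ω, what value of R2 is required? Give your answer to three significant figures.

R2 ≈ 0.198 Ω

V_out/V_supply = R2/(R1+R2) = 0.08306.
Rearranging, R2 = R1·k/(1−k) = 2.19 × 0.09058 = 0.1984 Ω.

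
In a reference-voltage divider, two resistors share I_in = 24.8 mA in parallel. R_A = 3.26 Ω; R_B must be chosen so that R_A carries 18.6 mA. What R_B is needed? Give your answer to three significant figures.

R_B ≈ 9.78 Ω

In a two-way split, I_A/I_in = R_B/(R_A + R_B).
With f = 0.7500, R_B = R_A · f/(1−f) = 3.26 × 3.000 = 9.780 Ω.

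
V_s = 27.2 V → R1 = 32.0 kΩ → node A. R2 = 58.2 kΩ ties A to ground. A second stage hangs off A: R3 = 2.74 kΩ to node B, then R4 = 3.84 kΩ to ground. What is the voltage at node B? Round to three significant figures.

The second stage (R3 + R4 = 6.580 kΩ) loads node A in parallel with R2.
R2 ‖ (R3+R4) = 5.912 kΩ.
V_A = 27.2 × 5.912/(32.0 + 5.912) = 4.241 V.
Stage 2 is unloaded, so V_B = V_A · R4/(R3+R4) = 4.241 × 3.84/6.580 = 2.475 V.

V_B ≈ 2.48 V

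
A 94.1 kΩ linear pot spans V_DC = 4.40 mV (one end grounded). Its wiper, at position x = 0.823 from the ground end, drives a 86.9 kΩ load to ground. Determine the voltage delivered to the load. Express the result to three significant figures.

V_out ≈ 3.13 mV

Lower segment x·R_p = 77.44 kΩ; upper segment (1−x)·R_p = 16.66 kΩ.
Lower segment in parallel with the load: 77.44 ‖ 86.9 = 40.95 kΩ.
V_out = 4.40 × 40.95/(16.66 + 40.95) = 3.128 mV.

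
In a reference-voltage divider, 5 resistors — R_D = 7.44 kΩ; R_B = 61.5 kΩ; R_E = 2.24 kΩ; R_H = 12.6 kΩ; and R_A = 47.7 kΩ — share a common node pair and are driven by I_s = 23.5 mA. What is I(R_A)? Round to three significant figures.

Total conductance ΣG = 1/7.44 + 1/61.5 + 1/2.24 + 1/12.6 + 1/47.7 = 0.6974 (units of 1/kΩ).
R_A takes the fraction G_k/ΣG = 0.02096/0.6974 = 0.03006, so I = 23.5 × 0.03006 = 0.7064 mA.

I ≈ 0.706 mA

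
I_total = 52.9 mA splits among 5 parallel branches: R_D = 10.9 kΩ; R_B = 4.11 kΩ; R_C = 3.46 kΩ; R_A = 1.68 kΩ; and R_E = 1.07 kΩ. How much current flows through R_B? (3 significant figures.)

Total conductance ΣG = 1/10.9 + 1/4.11 + 1/3.46 + 1/1.68 + 1/1.07 = 2.154 (units of 1/kΩ).
R_B takes the fraction G_k/ΣG = 0.2433/2.154 = 0.1130, so I = 52.9 × 0.1130 = 5.976 mA.

I ≈ 5.98 mA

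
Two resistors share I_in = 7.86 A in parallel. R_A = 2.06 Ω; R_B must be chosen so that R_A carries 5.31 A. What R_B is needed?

R_B ≈ 4.29 Ω

In a two-way split, I_A/I_in = R_B/(R_A + R_B).
5.31/7.86 = R_B/(R_A + R_B) → R_B = R_A · (0.6756)/(1 − 0.6756) = 2.06 × 2.082 = 4.290 Ω.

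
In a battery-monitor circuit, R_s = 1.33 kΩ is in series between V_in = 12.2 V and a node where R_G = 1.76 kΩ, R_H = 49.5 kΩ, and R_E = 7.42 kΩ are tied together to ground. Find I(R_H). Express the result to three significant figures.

I ≈ 0.126 mA

Combine the parallel branches: R_p = (1/1.76 + 1/49.5 + 1/7.42)⁻¹ = 1.383 kΩ.
V_A = 12.2 × 1.383/2.713 = 6.219 V.
I(R_H) = V_A / R_H = 6.219/49.5 = 0.1256 mA.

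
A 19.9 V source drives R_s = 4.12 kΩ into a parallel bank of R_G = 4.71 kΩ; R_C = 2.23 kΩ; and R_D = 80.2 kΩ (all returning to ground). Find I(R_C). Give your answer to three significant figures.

Combine the parallel branches: R_p = (1/4.71 + 1/2.23 + 1/80.2)⁻¹ = 1.485 kΩ.
V_A by voltage divider: V_A = 19.9 × 1.485/(4.12 + 1.485) = 5.273 V.
Branch current I = V_A/R_C = 5.273/2.23 = 2.365 mA.

I ≈ 2.36 mA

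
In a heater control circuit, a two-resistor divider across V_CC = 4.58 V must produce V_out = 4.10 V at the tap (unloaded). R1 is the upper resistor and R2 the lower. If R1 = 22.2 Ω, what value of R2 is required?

R2 ≈ 190 Ω

V_out/V_CC = R2/(R1+R2) = 0.8952.
R2 = R1 · 0.8952/(1 − 0.8952) = 189.6 Ω.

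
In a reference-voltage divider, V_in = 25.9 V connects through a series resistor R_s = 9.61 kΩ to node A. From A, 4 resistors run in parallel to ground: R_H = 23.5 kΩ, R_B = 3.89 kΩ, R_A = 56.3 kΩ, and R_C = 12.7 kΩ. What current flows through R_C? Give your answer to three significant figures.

Equivalent of the parallel group: R_p = 2.524 kΩ.
Node voltage V_A = V_in · R_p/(R_s + R_p) = 25.9 × 0.2080 = 5.388 V.
Branch current I = V_A/R_C = 5.388/12.7 = 0.4243 mA.

I ≈ 0.424 mA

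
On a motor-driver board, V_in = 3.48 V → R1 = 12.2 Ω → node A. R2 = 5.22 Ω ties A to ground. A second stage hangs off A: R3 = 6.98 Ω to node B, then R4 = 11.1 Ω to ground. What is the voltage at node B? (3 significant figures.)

V_B ≈ 0.533 V

Node A sees R2 in parallel with the series input of stage 2, R3 + R4 = 18.08 Ω.
R2 ‖ (R3+R4) = 4.051 Ω.
First divider: V_A = V_in · 4.051/(12.2 + 4.051) = 0.8674 V.
Stage 2 is unloaded, so V_B = V_A · R4/(R3+R4) = 0.8674 × 11.1/18.08 = 0.5325 V.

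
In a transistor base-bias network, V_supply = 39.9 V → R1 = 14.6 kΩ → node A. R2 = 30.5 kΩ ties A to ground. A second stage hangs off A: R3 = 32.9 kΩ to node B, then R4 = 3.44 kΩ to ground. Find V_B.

The second stage (R3 + R4 = 36.34 kΩ) loads node A in parallel with R2.
Effective lower resistance at A: R2 ‖ 36.34 = 16.58 kΩ.
First divider: V_A = V_supply · 16.58/(14.6 + 16.58) = 21.22 V.
Then the unloaded second divider: V_B = V_A × R4/(R3+R4) = 21.22 × 0.09466 = 2.009 V.

V_B ≈ 2.01 V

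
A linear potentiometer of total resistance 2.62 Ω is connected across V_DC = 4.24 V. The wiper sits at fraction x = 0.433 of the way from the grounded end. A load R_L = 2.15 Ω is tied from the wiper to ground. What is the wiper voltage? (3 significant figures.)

V_out ≈ 1.41 V

Split the track: R_lower = x·R_p = 1.134 Ω, R_upper = (1−x)·R_p = 1.486 Ω.
(x·R_p) ‖ R_L = 0.7426 Ω.
Then V_out = V_DC · 0.7426/(1.486 + 0.7426) = 1.413 V.
(Unloaded: V_out = x·V_DC = 1.84 V.)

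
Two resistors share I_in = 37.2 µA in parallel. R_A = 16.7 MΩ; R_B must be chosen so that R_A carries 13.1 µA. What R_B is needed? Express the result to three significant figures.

R_B ≈ 9.08 MΩ

In a two-way split, I_A/I_in = R_B/(R_A + R_B).
With f = 0.3522, R_B = R_A · f/(1−f) = 16.7 × 0.5436 = 9.078 MΩ.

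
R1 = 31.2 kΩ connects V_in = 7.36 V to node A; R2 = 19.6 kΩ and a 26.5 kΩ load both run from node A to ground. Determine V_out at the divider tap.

V_out ≈ 1.95 V

R2 ‖ R_L = (19.6 × 26.5)/(19.6 + 26.5) = 11.27 kΩ.
Now apply the divider: V_out = 7.36 × 0.2653 = 1.953 V.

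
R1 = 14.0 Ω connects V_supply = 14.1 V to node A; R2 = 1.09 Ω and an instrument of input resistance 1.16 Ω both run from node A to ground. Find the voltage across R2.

First combine the lower leg with the load: R2 ‖ R_L = 0.5620 Ω.
Now apply the divider: V_out = 14.1 × 0.03859 = 0.5441 V.
(Unloaded it would be 1.02 V; the load pulls it down.)

V_out ≈ 0.544 V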